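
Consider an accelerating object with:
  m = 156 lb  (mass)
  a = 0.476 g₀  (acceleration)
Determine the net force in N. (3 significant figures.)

330 N

From Newton's second law: F = m·a.
m = 156 lb = 70.76 kg; a = 0.476 g₀ = 4.668 m/s².
F = 330.3 N  (the unit combination reduces to kg·m/s² = N)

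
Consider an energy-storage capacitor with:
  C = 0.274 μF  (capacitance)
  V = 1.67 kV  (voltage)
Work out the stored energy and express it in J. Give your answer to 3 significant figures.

Directly: E = ½CV².
C = 0.274 μF = 2.740×10^-7 F; V = 1.67 kV = 1670 V.
E = 0.3821 J

0.382 J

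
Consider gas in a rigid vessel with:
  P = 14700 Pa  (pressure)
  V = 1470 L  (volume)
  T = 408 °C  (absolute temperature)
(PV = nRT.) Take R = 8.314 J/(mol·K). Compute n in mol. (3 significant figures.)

3.82 mol

Solving PV = nRT for n: n = PV/(RT).
P = 14700 Pa; V = 1470 L = 1.470 m³; T = 408 °C = 681.1 K; R = 8.314 J/(mol·K).
n = 3.816 mol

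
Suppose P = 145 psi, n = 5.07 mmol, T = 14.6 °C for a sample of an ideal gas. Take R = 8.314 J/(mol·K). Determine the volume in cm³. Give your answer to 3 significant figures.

12.1 cm³

Rearranging PV = nRT for V: V = nRT/P.
P = 145 psi = 9.997×10^5 Pa; n = 5.07 mmol = 0.005070 mol; T = 14.6 °C = 287.8 K; R = 8.314 J/(mol·K).
V = 1.213×10^-5 m³
1.213×10^-5 m³ × (1 cm³ / 1.000×10^-6 m³) = 12.13 cm³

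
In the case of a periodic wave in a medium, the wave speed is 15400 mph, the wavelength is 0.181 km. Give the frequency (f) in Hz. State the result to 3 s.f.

Rearranging: f = v/λ.
v = 15400 mph = 6884 m/s; λ = 0.181 km = 181.0 m.
f = 38.04 Hz

38.0 Hz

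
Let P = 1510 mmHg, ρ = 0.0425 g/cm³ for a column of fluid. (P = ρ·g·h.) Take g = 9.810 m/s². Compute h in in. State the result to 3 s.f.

Solving P = ρ·g·h for h: h = P/(ρ·g).
P = 1510 mmHg = 2.013×10^5 Pa; ρ = 0.0425 g/cm³ = 42.50 kg/m³; g = 9.810 m/s².
h = 482.9 m
482.9 m × (1 in / 0.02540 m) = 19010 in

19000 in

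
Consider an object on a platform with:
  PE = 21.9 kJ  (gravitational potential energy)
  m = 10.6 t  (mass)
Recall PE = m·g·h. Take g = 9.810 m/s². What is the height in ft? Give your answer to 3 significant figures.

0.691 ft

Rearranging PE = m·g·h for h: h = PE/(m·g).
PE = 21.9 kJ = 21900 J; m = 10.6 t = 10600 kg; g = 9.810 m/s².
h = 0.2106 m
0.2106 m × (1 ft / 0.3048 m) = 0.6910 ft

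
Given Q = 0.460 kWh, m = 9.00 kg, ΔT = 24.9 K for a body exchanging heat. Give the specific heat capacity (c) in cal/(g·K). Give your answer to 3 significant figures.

1.77 cal/(g·K)

Rearranging Q = m·c·ΔT for c: c = Q/(m·ΔT).
Q = 0.460 kWh = 1.656×10^6 J; m = 9.00 kg; ΔT = 24.9 K.
c = 7390 J/(kg·K)
7390 J/(kg·K) × (1 cal/(g·K) / 4184 J/(kg·K)) = 1.766 cal/(g·K)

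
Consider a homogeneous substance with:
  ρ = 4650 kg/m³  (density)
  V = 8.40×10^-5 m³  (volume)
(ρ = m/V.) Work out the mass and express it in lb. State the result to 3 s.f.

Rearranging ρ = m/V for m: m = ρV.
ρ = 4650 kg/m³; V = 8.40×10^-5 m³.
m = 0.3906 kg
0.3906 kg × (1 lb / 0.4536 kg) = 0.8611 lb

0.861 lb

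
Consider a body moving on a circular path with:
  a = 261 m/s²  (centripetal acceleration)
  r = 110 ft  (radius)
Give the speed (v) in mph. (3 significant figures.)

Rearranging: v = √(a·r).
a = 261 m/s²; r = 110 ft = 33.53 m.
v = 93.55 m/s
93.55 m/s × (1 mph / 0.4470 m/s) = 209.3 mph

209 mph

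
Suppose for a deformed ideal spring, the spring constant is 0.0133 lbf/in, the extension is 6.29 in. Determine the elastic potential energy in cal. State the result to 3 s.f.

0.00710 cal

Directly: U = ½kx².
k = 0.0133 lbf/in = 2.329 N/m; x = 6.29 in = 0.1598 m.
U = 0.02973 J
0.02973 J × (1 cal / 4.184 J) = 0.007105 cal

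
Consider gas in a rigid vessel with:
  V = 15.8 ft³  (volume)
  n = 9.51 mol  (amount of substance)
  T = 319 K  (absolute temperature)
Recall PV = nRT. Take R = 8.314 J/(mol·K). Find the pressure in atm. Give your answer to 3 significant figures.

From the ideal-gas law: P = nRT/V.
V = 15.8 ft³ = 0.4474 m³; n = 9.51 mol; T = 319 K; R = 8.314 J/(mol·K).
P = 56374 Pa  (the unit combination reduces to kg/(m·s²) = Pa)
56374 Pa × (1 atm / 1.013×10^5 Pa) = 0.5564 atm

0.556 atm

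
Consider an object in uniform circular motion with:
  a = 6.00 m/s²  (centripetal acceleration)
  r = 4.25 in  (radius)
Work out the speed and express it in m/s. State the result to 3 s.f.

0.805 m/s

Rearranging: v = √(a·r).
a = 6.00 m/s²; r = 4.25 in = 0.1079 m.
v = 0.8048 m/s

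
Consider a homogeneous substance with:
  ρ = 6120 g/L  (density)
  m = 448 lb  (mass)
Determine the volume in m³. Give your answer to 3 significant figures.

Rearranging ρ = m/V for V: V = m/ρ.
ρ = 6120 g/L = 6120 kg/m³; m = 448 lb = 203.2 kg.
V = 0.03320 m³

0.0332 m³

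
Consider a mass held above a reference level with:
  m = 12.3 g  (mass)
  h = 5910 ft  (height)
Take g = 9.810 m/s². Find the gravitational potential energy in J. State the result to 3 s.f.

PE is given directly by: PE = mgh.
m = 12.3 g = 0.01230 kg; h = 5910 ft = 1801 m; g = 9.810 m/s².
PE = 217.4 J

217 J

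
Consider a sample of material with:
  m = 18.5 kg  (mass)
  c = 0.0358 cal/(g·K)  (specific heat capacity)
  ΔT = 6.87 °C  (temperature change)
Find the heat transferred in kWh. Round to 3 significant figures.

0.00529 kWh

Directly: Q = mcΔT.
m = 18.5 kg; c = 0.0358 cal/(g·K) = 149.8 J/(kg·K); ΔT = 6.87 °C = 6.870 K.
Q = 19037 J
19037 J × (1 kWh / 3.600×10^6 J) = 0.005288 kWh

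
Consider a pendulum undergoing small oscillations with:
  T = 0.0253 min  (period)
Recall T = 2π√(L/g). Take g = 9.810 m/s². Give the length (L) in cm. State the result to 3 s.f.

Solving T = 2π√(L/g) for L: L = g·(T/2π)².
T = 0.0253 min = 1.518 s; g = 9.810 m/s².
L = 0.5726 m
0.5726 m × (1 cm / 0.01000 m) = 57.26 cm

57.3 cm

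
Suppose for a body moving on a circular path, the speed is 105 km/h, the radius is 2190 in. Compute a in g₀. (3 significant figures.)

1.56 g₀

Directly: a = v²/r.
v = 105 km/h = 29.17 m/s; r = 2190 in = 55.63 m.
a = 15.29 m/s²
15.29 m/s² × (1 g₀ / 9.807 m/s²) = 1.559 g₀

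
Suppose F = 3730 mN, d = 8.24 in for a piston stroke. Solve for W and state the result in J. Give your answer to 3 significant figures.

0.781 J

W is given directly by: W = F·d.
F = 3730 mN = 3.730 N; d = 8.24 in = 0.2093 m.
W = 0.7807 J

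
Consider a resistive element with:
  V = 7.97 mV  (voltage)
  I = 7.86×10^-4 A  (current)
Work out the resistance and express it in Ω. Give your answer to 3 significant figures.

10.1 Ω

From Ohm's law: R = V/I.
V = 7.97 mV = 0.007970 V; I = 7.86×10^-4 A.
R = 10.14 Ω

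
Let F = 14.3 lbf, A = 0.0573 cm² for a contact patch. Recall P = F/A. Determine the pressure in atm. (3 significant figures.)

110 atm

P is given directly by: P = F/A.
F = 14.3 lbf = 63.61 N; A = 0.0573 cm² = 5.730×10^-6 m².
P = 1.110×10^7 Pa
1.110×10^7 Pa × (1 atm / 1.013×10^5 Pa) = 109.6 atm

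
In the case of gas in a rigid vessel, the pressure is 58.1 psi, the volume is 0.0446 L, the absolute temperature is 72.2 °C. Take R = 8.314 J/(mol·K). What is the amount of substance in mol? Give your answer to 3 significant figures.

0.00622 mol

From the ideal-gas law: n = PV/(RT).
P = 58.1 psi = 4.006×10^5 Pa; V = 0.0446 L = 4.460×10^-5 m³; T = 72.2 °C = 345.3 K; R = 8.314 J/(mol·K).
n = 0.006222 mol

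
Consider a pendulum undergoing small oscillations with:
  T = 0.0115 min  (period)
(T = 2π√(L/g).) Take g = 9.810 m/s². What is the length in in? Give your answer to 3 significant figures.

Solving T = 2π√(L/g) for L: L = g·(T/2π)².
T = 0.0115 min = 0.6900 s; g = 9.810 m/s².
L = 0.1183 m
0.1183 m × (1 in / 0.02540 m) = 4.658 in

4.66 in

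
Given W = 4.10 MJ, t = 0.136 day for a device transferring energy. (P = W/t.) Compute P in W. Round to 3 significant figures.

349 W

P is given directly by: P = W/t.
W = 4.10 MJ = 4.100×10^6 J; t = 0.136 day = 11750 s.
P = 348.9 W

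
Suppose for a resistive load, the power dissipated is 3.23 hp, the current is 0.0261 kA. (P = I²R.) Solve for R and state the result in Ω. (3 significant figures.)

Rearranging: R = P/I².
P = 3.23 hp = 2409 W; I = 0.0261 kA = 26.10 A.
R = 3.536 Ω

3.54 Ω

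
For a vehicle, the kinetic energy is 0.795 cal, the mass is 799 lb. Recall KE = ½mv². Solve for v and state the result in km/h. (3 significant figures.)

0.488 km/h

Rearranging: v = √(2·KE/m).
KE = 0.795 cal = 3.326 J; m = 799 lb = 362.4 kg.
v = 0.1355 m/s
0.1355 m/s × (1 km/h / 0.2778 m/s) = 0.4877 km/h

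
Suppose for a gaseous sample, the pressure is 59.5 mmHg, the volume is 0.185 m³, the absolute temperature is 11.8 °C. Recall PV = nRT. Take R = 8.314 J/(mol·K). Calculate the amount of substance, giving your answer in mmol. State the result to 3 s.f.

619 mmol

Rearranging PV = nRT for n: n = PV/(RT).
P = 59.5 mmHg = 7933 Pa; V = 0.185 m³; T = 11.8 °C = 284.9 K; R = 8.314 J/(mol·K).
n = 0.6195 mol
0.6195 mol × (1 mmol / 0.001000 mol) = 619.5 mmol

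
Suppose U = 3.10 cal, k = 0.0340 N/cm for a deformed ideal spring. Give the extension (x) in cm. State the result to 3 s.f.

276 cm

Solving U = ½k·x² for x: x = √(2U/k).
U = 3.10 cal = 12.97 J; k = 0.0340 N/cm = 3.400 N/m.
x = 2.762 m
2.762 m × (1 cm / 0.01000 m) = 276.2 cm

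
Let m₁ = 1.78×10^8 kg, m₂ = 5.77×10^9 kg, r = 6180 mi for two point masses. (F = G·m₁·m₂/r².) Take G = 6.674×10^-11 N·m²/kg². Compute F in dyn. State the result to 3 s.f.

Directly: F = Gm₁m₂/r².
m₁ = 1.78×10^8 kg; m₂ = 5.77×10^9 kg; r = 6180 mi = 9.946×10^6 m; G = 6.674×10^-11 N·m²/kg².
F = 6.930×10^-7 N  (the unit combination reduces to kg·m/s² = N)
6.930×10^-7 N × (1 dyn / 1.000×10^-5 N) = 0.06930 dyn

0.0693 dyn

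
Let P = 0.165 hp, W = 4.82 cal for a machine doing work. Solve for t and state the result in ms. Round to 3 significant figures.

164 ms

Rearranging P = W/t for t: t = W/P.
P = 0.165 hp = 123.0 W; W = 4.82 cal = 20.17 J.
t = 0.1639 s
0.1639 s × (1 ms / 0.001000 s) = 163.9 ms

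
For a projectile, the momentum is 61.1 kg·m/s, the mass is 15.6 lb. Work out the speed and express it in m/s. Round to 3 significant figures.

Rearranging p = m·v for v: v = p/m.
p = 61.1 kg·m/s; m = 15.6 lb = 7.076 kg.
v = 8.635 m/s

8.63 m/s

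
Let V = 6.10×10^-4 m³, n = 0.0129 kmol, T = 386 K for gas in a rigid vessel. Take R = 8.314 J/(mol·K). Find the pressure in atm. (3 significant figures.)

Directly: P = nRT/V.
V = 6.10×10^-4 m³; n = 0.0129 kmol = 12.90 mol; T = 386 K; R = 8.314 J/(mol·K).
P = 6.787×10^7 Pa  (the unit combination reduces to kg/(m·s²) = Pa)
6.787×10^7 Pa × (1 atm / 1.013×10^5 Pa) = 669.8 atm

670 atm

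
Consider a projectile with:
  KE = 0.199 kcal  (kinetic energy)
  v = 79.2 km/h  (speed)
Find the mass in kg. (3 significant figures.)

3.44 kg

Solving KE = ½mv² for m: m = 2·KE/v².
KE = 0.199 kcal = 832.6 J; v = 79.2 km/h = 22.00 m/s.
m = 3.441 kg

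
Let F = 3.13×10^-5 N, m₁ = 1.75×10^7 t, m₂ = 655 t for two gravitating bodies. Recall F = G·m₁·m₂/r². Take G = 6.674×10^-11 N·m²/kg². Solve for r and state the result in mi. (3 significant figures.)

Rearranging: r = √(G·m₁m₂/F).
F = 3.13×10^-5 N; m₁ = 1.75×10^7 t = 1.750×10^10 kg; m₂ = 655 t = 6.550×10^5 kg; G = 6.674×10^-11 N·m²/kg².
r = 1.563×10^5 m
1.563×10^5 m × (1 mi / 1609 m) = 97.14 mi

97.1 mi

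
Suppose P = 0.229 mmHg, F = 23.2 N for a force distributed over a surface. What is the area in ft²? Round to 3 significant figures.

Solving P = F/A for A: A = F/P.
P = 0.229 mmHg = 30.53 Pa; F = 23.2 N.
A = 0.7599 m²
0.7599 m² × (1 ft² / 0.09290 m²) = 8.179 ft²

8.18 ft²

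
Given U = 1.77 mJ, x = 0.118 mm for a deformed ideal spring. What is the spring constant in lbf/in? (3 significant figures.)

Rearranging: k = 2U/x².
U = 1.77 mJ = 0.001770 J; x = 0.118 mm = 1.180×10^-4 m.
k = 2.542×10^5 N/m
2.542×10^5 N/m × (1 lbf/in / 175.1 N/m) = 1452 lbf/in

1450 lbf/in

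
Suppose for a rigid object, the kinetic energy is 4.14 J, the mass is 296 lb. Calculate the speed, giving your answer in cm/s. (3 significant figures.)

24.8 cm/s

Rearranging KE = ½mv² for v: v = √(2·KE/m).
KE = 4.14 J; m = 296 lb = 134.3 kg.
v = 0.2483 m/s
0.2483 m/s × (1 cm/s / 0.01000 m/s) = 24.83 cm/s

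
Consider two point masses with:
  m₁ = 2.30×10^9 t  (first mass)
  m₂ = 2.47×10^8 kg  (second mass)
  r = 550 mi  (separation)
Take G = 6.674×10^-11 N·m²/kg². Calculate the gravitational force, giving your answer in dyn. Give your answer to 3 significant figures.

From Newton's law of gravitation: F = Gm₁m₂/r².
m₁ = 2.30×10^9 t = 2.300×10^12 kg; m₂ = 2.47×10^8 kg; r = 550 mi = 8.851×10^5 m; G = 6.674×10^-11 N·m²/kg².
F = 0.04839 N  (the unit combination reduces to kg·m/s² = N)
0.04839 N × (1 dyn / 1.000×10^-5 N) = 4839 dyn

4840 dyn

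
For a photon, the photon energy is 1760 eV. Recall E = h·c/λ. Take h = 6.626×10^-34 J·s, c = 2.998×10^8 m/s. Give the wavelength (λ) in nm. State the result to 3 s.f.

0.704 nm

Solving E = h·c/λ for λ: λ = hc/E.
E = 1760 eV = 2.820×10^-16 J; h = 6.626×10^-34 J·s; c = 2.998×10^8 m/s.
λ = 7.045×10^-10 m
7.045×10^-10 m × (1 nm / 1.000×10^-9 m) = 0.7045 nm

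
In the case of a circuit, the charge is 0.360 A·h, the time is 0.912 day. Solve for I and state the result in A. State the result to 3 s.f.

0.0164 A

Rearranging q = I·t for I: I = q/t.
q = 0.360 A·h = 1296 C; t = 0.912 day = 78797 s.
I = 0.01645 A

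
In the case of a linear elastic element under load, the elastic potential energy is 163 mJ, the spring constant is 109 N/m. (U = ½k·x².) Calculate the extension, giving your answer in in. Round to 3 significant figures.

2.15 in

Solving U = ½k·x² for x: x = √(2U/k).
U = 163 mJ = 0.1630 J; k = 109 N/m.
x = 0.05469 m
0.05469 m × (1 in / 0.02540 m) = 2.153 in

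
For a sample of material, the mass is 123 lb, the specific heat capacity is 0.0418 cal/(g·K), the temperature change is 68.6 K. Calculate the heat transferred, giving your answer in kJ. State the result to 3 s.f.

Directly: Q = mcΔT.
m = 123 lb = 55.79 kg; c = 0.0418 cal/(g·K) = 174.9 J/(kg·K); ΔT = 68.6 K.
Q = 6.694×10^5 J
6.694×10^5 J × (1 kJ / 1000 J) = 669.4 kJ

669 kJ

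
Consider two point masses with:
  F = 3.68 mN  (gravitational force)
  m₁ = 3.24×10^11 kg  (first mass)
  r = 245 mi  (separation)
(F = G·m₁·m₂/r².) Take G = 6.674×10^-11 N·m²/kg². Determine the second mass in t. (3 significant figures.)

Rearranging F = G·m₁·m₂/r² for m₂: m₂ = F·r²/(G·m₁).
F = 3.68 mN = 0.003680 N; m₁ = 3.24×10^11 kg; r = 245 mi = 3.943×10^5 m; G = 6.674×10^-11 N·m²/kg².
m₂ = 2.646×10^7 kg
2.646×10^7 kg × (1 t / 1000 kg) = 26457 t

26500 t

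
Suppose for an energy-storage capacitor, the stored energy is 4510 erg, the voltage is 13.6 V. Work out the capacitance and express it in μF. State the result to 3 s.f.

Rearranging E = ½C·V² for C: C = 2E/V².
E = 4510 erg = 4.510×10^-4 J; V = 13.6 V.
C = 4.877×10^-6 F
4.877×10^-6 F × (1 μF / 1.000×10^-6 F) = 4.877 μF

4.88 μF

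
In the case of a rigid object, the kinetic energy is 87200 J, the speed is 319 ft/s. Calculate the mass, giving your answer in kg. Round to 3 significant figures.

Rearranging KE = ½mv² for m: m = 2·KE/v².
KE = 87200 J; v = 319 ft/s = 97.23 m/s.
m = 18.45 kg

18.4 kg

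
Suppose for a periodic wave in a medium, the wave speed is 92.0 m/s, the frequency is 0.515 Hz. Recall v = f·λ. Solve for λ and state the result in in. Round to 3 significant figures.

Solving v = f·λ for λ: λ = v/f.
v = 92.0 m/s; f = 0.515 Hz.
λ = 178.6 m
178.6 m × (1 in / 0.02540 m) = 7033 in

7030 in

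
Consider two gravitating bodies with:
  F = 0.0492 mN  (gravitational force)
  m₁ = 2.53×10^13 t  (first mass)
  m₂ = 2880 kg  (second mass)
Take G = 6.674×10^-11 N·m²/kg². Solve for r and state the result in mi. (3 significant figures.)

From Newton's law of gravitation: r = √(G·m₁m₂/F).
F = 0.0492 mN = 4.920×10^-5 N; m₁ = 2.53×10^13 t = 2.530×10^16 kg; m₂ = 2880 kg; G = 6.674×10^-11 N·m²/kg².
r = 9.942×10^6 m
9.942×10^6 m × (1 mi / 1609 m) = 6178 mi

6180 mi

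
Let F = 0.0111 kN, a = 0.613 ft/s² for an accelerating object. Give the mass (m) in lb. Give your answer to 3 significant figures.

131 lb

Rearranging F = m·a for m: m = F/a.
F = 0.0111 kN = 11.10 N; a = 0.613 ft/s² = 0.1868 m/s².
m = 59.41 kg
59.41 kg × (1 lb / 0.4536 kg) = 131.0 lb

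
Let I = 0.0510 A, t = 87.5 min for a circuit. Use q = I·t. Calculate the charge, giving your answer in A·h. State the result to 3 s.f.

Directly: q = It.
I = 0.0510 A; t = 87.5 min = 5250 s.
q = 267.8 C
267.8 C × (1 A·h / 3600 C) = 0.07437 A·h

0.0744 A·h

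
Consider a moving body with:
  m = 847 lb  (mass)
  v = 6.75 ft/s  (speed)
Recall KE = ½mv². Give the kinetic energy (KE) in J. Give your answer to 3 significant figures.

Directly: KE = ½mv².
m = 847 lb = 384.2 kg; v = 6.75 ft/s = 2.057 m/s.
KE = 813.1 J

813 J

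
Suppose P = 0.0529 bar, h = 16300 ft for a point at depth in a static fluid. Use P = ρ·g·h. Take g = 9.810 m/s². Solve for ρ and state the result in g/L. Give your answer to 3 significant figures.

Solving P = ρ·g·h for ρ: ρ = P/(g·h).
P = 0.0529 bar = 5290 Pa; h = 16300 ft = 4968 m; g = 9.810 m/s².
ρ = 0.1085 kg/m³
Since 1 g/L = 1 kg/m³, 0.1085 g/L.

0.109 g/L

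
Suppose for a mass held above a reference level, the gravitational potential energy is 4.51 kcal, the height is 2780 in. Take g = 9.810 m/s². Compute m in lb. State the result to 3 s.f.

60.1 lb

Solving PE = m·g·h for m: m = PE/(g·h).
PE = 4.51 kcal = 18870 J; h = 2780 in = 70.61 m; g = 9.810 m/s².
m = 27.24 kg
27.24 kg × (1 lb / 0.4536 kg) = 60.06 lb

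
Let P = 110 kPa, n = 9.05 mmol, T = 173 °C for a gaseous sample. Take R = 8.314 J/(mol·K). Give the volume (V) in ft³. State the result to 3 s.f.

0.0108 ft³

From the ideal-gas law: V = nRT/P.
P = 110 kPa = 1.100×10^5 Pa; n = 9.05 mmol = 0.009050 mol; T = 173 °C = 446.1 K; R = 8.314 J/(mol·K).
V = 3.052×10^-4 m³
3.052×10^-4 m³ × (1 ft³ / 0.02832 m³) = 0.01078 ft³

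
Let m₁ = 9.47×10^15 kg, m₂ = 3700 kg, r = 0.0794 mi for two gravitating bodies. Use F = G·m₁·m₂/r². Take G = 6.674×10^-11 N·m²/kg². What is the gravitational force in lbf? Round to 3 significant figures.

32200 lbf

F is given directly by: F = Gm₁m₂/r².
m₁ = 9.47×10^15 kg; m₂ = 3700 kg; r = 0.0794 mi = 127.8 m; G = 6.674×10^-11 N·m²/kg².
F = 1.432×10^5 N  (the unit combination reduces to kg·m/s² = N)
1.432×10^5 N × (1 lbf / 4.448 N) = 32197 lbf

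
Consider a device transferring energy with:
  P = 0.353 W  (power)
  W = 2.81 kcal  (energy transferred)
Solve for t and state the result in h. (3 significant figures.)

9.25 h

Rearranging P = W/t for t: t = W/P.
P = 0.353 W; W = 2.81 kcal = 11757 J.
t = 33306 s
33306 s × (1 h / 3600 s) = 9.252 h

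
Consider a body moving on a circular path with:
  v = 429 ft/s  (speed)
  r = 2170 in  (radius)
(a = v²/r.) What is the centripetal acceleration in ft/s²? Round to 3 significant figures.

a is given directly by: a = v²/r.
v = 429 ft/s = 130.8 m/s; r = 2170 in = 55.12 m.
a = 310.2 m/s²
310.2 m/s² × (1 ft/s² / 0.3048 m/s²) = 1018 ft/s²

1020 ft/s²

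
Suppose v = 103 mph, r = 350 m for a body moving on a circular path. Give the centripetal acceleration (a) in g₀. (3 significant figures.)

Directly: a = v²/r.
v = 103 mph = 46.05 m/s; r = 350 m.
a = 6.058 m/s²
6.058 m/s² × (1 g₀ / 9.807 m/s²) = 0.6177 g₀

0.618 g₀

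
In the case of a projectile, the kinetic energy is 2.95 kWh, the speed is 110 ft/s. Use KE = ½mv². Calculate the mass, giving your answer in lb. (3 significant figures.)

41700 lb

Rearranging KE = ½mv² for m: m = 2·KE/v².
KE = 2.95 kWh = 1.062×10^7 J; v = 110 ft/s = 33.53 m/s.
m = 18895 kg
18895 kg × (1 lb / 0.4536 kg) = 41656 lb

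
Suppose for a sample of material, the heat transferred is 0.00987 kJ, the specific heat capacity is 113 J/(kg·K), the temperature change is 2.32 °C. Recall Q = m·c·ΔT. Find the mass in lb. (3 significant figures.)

Rearranging: m = Q/(c·ΔT).
Q = 0.00987 kJ = 9.870 J; c = 113 J/(kg·K); ΔT = 2.32 °C = 2.320 K.
m = 0.03765 kg
0.03765 kg × (1 lb / 0.4536 kg) = 0.08300 lb

0.0830 lb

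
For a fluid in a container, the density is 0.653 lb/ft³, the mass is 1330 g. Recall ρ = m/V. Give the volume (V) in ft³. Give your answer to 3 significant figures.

Solving ρ = m/V for V: V = m/ρ.
ρ = 0.653 lb/ft³ = 10.46 kg/m³; m = 1330 g = 1.330 kg.
V = 0.1272 m³
0.1272 m³ × (1 ft³ / 0.02832 m³) = 4.490 ft³

4.49 ft³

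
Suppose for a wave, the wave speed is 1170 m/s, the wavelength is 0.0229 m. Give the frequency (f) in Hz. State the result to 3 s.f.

Rearranging v = f·λ for f: f = v/λ.
v = 1170 m/s; λ = 0.0229 m.
f = 51092 Hz

51100 Hz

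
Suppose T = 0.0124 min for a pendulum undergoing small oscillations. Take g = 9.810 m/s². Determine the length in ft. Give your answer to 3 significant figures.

0.451 ft

Rearranging T = 2π√(L/g) for L: L = g·(T/2π)².
T = 0.0124 min = 0.7440 s; g = 9.810 m/s².
L = 0.1375 m
0.1375 m × (1 ft / 0.3048 m) = 0.4513 ft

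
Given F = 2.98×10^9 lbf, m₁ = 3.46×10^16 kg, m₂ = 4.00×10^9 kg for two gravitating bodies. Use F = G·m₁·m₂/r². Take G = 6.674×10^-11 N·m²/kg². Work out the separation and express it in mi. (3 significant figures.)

0.519 mi

Rearranging F = G·m₁·m₂/r² for r: r = √(G·m₁m₂/F).
F = 2.98×10^9 lbf = 1.326×10^10 N; m₁ = 3.46×10^16 kg; m₂ = 4.00×10^9 kg; G = 6.674×10^-11 N·m²/kg².
r = 834.8 m
834.8 m × (1 mi / 1609 m) = 0.5187 mi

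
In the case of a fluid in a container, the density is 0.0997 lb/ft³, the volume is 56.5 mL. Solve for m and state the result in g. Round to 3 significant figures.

0.0902 g

Solving ρ = m/V for m: m = ρV.
ρ = 0.0997 lb/ft³ = 1.597 kg/m³; V = 56.5 mL = 5.650×10^-5 m³.
m = 9.023×10^-5 kg
9.023×10^-5 kg × (1 g / 0.001000 kg) = 0.09023 g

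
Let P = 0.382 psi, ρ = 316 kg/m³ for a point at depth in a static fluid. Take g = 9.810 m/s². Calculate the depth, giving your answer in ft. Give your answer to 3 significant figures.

Solving P = ρ·g·h for h: h = P/(ρ·g).
P = 0.382 psi = 2634 Pa; ρ = 316 kg/m³; g = 9.810 m/s².
h = 0.8496 m
0.8496 m × (1 ft / 0.3048 m) = 2.787 ft

2.79 ft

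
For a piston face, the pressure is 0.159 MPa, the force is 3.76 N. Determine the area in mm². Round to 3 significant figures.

Rearranging P = F/A for A: A = F/P.
P = 0.159 MPa = 1.590×10^5 Pa; F = 3.76 N.
A = 2.365×10^-5 m²
2.365×10^-5 m² × (1 mm² / 1.000×10^-6 m²) = 23.65 mm²

23.6 mm²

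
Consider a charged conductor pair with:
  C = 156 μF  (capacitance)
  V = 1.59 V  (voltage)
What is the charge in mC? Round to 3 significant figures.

Solving C = Q/V for Q: Q = CV.
C = 156 μF = 1.560×10^-4 F; V = 1.59 V.
Q = 2.480×10^-4 C  (the unit combination reduces to A·s = C)
2.480×10^-4 C × (1 mC / 0.001000 C) = 0.2480 mC

0.248 mC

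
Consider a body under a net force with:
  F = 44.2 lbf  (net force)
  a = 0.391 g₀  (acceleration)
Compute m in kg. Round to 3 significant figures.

51.3 kg

Solving F = m·a for m: m = F/a.
F = 44.2 lbf = 196.6 N; a = 0.391 g₀ = 3.834 m/s².
m = 51.28 kg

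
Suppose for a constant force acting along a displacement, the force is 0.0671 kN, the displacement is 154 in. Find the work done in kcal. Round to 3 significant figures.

Directly: W = F·d.
F = 0.0671 kN = 67.10 N; d = 154 in = 3.912 m.
W = 262.5 J
262.5 J × (1 kcal / 4184 J) = 0.06273 kcal

0.0627 kcal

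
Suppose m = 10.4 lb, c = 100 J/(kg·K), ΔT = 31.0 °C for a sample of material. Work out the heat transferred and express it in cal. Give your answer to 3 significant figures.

3500 cal

Directly: Q = mcΔT.
m = 10.4 lb = 4.717 kg; c = 100 J/(kg·K); ΔT = 31.0 °C = 31.00 K.
Q = 14624 J
14624 J × (1 cal / 4.184 J) = 3495 cal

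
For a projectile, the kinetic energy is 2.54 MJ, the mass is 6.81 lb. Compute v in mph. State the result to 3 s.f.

Solving KE = ½mv² for v: v = √(2·KE/m).
KE = 2.54 MJ = 2.540×10^6 J; m = 6.81 lb = 3.089 kg.
v = 1282 m/s
1282 m/s × (1 mph / 0.4470 m/s) = 2869 mph

2870 mph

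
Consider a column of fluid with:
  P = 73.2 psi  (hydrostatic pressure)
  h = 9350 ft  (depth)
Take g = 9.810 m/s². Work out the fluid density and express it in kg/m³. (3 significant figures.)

18.1 kg/m³

Rearranging P = ρ·g·h for ρ: ρ = P/(g·h).
P = 73.2 psi = 5.047×10^5 Pa; h = 9350 ft = 2850 m; g = 9.810 m/s².
ρ = 18.05 kg/m³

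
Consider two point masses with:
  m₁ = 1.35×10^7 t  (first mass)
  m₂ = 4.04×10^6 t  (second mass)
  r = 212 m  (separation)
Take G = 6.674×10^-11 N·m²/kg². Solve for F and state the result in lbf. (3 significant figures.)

F is given directly by: F = Gm₁m₂/r².
m₁ = 1.35×10^7 t = 1.350×10^10 kg; m₂ = 4.04×10^6 t = 4.040×10^9 kg; r = 212 m; G = 6.674×10^-11 N·m²/kg².
F = 80990 N  (the unit combination reduces to kg·m/s² = N)
80990 N × (1 lbf / 4.448 N) = 18207 lbf

18200 lbf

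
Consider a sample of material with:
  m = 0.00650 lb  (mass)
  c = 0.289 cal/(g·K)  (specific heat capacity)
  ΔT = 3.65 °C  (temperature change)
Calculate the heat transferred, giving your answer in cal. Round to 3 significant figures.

3.11 cal

Directly: Q = mcΔT.
m = 0.00650 lb = 0.002948 kg; c = 0.289 cal/(g·K) = 1209 J/(kg·K); ΔT = 3.65 °C = 3.650 K.
Q = 13.01 J
13.01 J × (1 cal / 4.184 J) = 3.110 cal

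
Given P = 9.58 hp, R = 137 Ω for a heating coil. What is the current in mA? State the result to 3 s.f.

7220 mA

Rearranging P = I²R for I: I = √(P/R).
P = 9.58 hp = 7144 W; R = 137 Ω.
I = 7.221 A
7.221 A × (1 mA / 0.001000 A) = 7221 mA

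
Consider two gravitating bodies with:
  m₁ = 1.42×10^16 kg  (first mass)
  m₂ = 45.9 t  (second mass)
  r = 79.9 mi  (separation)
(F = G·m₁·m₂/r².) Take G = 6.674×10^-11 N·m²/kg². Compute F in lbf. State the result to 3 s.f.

0.591 lbf

From Newton's law of gravitation: F = Gm₁m₂/r².
m₁ = 1.42×10^16 kg; m₂ = 45.9 t = 45900 kg; r = 79.9 mi = 1.286×10^5 m; G = 6.674×10^-11 N·m²/kg².
F = 2.631 N  (the unit combination reduces to kg·m/s² = N)
2.631 N × (1 lbf / 4.448 N) = 0.5914 lbf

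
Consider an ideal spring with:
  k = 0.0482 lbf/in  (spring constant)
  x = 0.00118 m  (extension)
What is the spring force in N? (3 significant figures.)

0.00996 N

Directly: F = kx.
k = 0.0482 lbf/in = 8.441 N/m; x = 0.00118 m.
F = 0.009961 N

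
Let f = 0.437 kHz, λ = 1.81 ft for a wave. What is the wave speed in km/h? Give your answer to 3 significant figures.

v is given directly by: v = fλ.
f = 0.437 kHz = 437.0 Hz; λ = 1.81 ft = 0.5517 m.
v = 241.1 m/s
241.1 m/s × (1 km/h / 0.2778 m/s) = 867.9 km/h

868 km/h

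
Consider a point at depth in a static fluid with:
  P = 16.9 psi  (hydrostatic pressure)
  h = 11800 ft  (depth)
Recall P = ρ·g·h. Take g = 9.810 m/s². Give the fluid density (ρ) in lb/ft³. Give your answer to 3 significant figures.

0.206 lb/ft³

Solving P = ρ·g·h for ρ: ρ = P/(g·h).
P = 16.9 psi = 1.165×10^5 Pa; h = 11800 ft = 3597 m; g = 9.810 m/s².
ρ = 3.302 kg/m³
3.302 kg/m³ × (1 lb/ft³ / 16.02 kg/m³) = 0.2062 lb/ft³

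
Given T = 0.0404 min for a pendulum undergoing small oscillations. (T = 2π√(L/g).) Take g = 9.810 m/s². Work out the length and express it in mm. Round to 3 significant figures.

1460 mm

Rearranging T = 2π√(L/g) for L: L = g·(T/2π)².
T = 0.0404 min = 2.424 s; g = 9.810 m/s².
L = 1.460 m
1.460 m × (1 mm / 0.001000 m) = 1460 mm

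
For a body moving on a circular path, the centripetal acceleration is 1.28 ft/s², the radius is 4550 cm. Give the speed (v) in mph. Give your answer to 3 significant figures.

Rearranging a = v²/r for v: v = √(a·r).
a = 1.28 ft/s² = 0.3901 m/s²; r = 4550 cm = 45.50 m.
v = 4.213 m/s
4.213 m/s × (1 mph / 0.4470 m/s) = 9.425 mph

9.42 mph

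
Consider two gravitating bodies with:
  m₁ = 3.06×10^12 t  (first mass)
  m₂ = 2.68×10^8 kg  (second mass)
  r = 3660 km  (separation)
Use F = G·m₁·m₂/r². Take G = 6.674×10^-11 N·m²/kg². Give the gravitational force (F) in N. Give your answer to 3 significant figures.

4.09 N

Directly: F = Gm₁m₂/r².
m₁ = 3.06×10^12 t = 3.060×10^15 kg; m₂ = 2.68×10^8 kg; r = 3660 km = 3.660×10^6 m; G = 6.674×10^-11 N·m²/kg².
F = 4.086 N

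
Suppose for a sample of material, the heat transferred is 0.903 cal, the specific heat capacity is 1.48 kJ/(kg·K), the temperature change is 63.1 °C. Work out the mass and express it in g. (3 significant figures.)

0.0405 g

Solving Q = m·c·ΔT for m: m = Q/(c·ΔT).
Q = 0.903 cal = 3.778 J; c = 1.48 kJ/(kg·K) = 1480 J/(kg·K); ΔT = 63.1 °C = 63.10 K.
m = 4.046×10^-5 kg
4.046×10^-5 kg × (1 g / 0.001000 kg) = 0.04046 g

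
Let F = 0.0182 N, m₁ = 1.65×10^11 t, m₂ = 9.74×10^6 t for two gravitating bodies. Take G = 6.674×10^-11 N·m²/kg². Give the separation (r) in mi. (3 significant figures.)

47700 mi

Rearranging: r = √(G·m₁m₂/F).
F = 0.0182 N; m₁ = 1.65×10^11 t = 1.650×10^14 kg; m₂ = 9.74×10^6 t = 9.740×10^9 kg; G = 6.674×10^-11 N·m²/kg².
r = 7.677×10^7 m
7.677×10^7 m × (1 mi / 1609 m) = 47701 mi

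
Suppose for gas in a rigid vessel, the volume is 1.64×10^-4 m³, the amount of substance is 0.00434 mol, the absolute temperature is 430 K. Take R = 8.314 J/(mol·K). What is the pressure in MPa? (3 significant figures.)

0.0946 MPa

From the ideal-gas law: P = nRT/V.
V = 1.64×10^-4 m³; n = 0.00434 mol; T = 430 K; R = 8.314 J/(mol·K).
P = 94607 Pa
94607 Pa × (1 MPa / 1.000×10^6 Pa) = 0.09461 MPa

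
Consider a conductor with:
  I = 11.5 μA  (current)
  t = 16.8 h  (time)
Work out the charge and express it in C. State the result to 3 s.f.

q is given directly by: q = It.
I = 11.5 μA = 1.150×10^-5 A; t = 16.8 h = 60480 s.
q = 0.6955 C  (the unit combination reduces to A·s = C)

0.696 C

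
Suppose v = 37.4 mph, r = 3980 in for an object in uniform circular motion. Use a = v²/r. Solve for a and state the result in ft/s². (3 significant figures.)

9.07 ft/s²

Directly: a = v²/r.
v = 37.4 mph = 16.72 m/s; r = 3980 in = 101.1 m.
a = 2.765 m/s²
2.765 m/s² × (1 ft/s² / 0.3048 m/s²) = 9.072 ft/s²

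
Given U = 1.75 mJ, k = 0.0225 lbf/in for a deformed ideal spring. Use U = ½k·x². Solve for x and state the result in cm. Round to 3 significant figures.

Solving U = ½k·x² for x: x = √(2U/k).
U = 1.75 mJ = 0.001750 J; k = 0.0225 lbf/in = 3.940 N/m.
x = 0.02980 m
0.02980 m × (1 cm / 0.01000 m) = 2.980 cm

2.98 cm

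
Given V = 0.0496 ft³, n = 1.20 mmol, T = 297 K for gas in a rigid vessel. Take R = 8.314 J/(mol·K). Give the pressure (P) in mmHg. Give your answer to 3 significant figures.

15.8 mmHg

P is given directly by: P = nRT/V.
V = 0.0496 ft³ = 0.001405 m³; n = 1.20 mmol = 0.001200 mol; T = 297 K; R = 8.314 J/(mol·K).
P = 2110 Pa
2110 Pa × (1 mmHg / 133.3 Pa) = 15.82 mmHg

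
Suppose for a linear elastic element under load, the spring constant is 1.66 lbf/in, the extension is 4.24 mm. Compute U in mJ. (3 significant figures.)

Directly: U = ½kx².
k = 1.66 lbf/in = 290.7 N/m; x = 4.24 mm = 0.004240 m.
U = 0.002613 J
0.002613 J × (1 mJ / 0.001000 J) = 2.613 mJ

2.61 mJ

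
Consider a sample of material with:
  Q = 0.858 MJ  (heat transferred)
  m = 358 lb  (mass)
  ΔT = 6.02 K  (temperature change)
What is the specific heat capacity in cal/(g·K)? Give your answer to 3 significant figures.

0.210 cal/(g·K)

Rearranging Q = m·c·ΔT for c: c = Q/(m·ΔT).
Q = 0.858 MJ = 8.580×10^5 J; m = 358 lb = 162.4 kg; ΔT = 6.02 K.
c = 877.7 J/(kg·K)
877.7 J/(kg·K) × (1 cal/(g·K) / 4184 J/(kg·K)) = 0.2098 cal/(g·K)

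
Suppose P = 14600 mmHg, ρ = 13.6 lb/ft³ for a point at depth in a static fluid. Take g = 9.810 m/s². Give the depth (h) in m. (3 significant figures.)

911 m

Rearranging P = ρ·g·h for h: h = P/(ρ·g).
P = 14600 mmHg = 1.947×10^6 Pa; ρ = 13.6 lb/ft³ = 217.9 kg/m³; g = 9.810 m/s².
h = 910.8 m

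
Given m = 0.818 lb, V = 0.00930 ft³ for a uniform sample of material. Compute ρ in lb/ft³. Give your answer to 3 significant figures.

88.0 lb/ft³

Directly: ρ = m/V.
m = 0.818 lb = 0.3710 kg; V = 0.00930 ft³ = 2.633×10^-4 m³.
ρ = 1409 kg/m³
1409 kg/m³ × (1 lb/ft³ / 16.02 kg/m³) = 87.96 lb/ft³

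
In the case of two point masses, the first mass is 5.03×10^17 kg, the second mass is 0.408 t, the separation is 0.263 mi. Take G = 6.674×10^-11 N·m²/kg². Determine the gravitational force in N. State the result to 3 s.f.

76500 N

Directly: F = Gm₁m₂/r².
m₁ = 5.03×10^17 kg; m₂ = 0.408 t = 408.0 kg; r = 0.263 mi = 423.3 m; G = 6.674×10^-11 N·m²/kg².
F = 76455 N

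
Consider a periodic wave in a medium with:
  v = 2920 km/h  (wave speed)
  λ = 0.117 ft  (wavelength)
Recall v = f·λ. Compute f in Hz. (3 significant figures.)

22700 Hz

Rearranging: f = v/λ.
v = 2920 km/h = 811.1 m/s; λ = 0.117 ft = 0.03566 m.
f = 22745 Hz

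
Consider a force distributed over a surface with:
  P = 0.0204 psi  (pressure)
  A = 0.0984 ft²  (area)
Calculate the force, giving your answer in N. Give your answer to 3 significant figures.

1.29 N

Solving P = F/A for F: F = P·A.
P = 0.0204 psi = 140.7 Pa; A = 0.0984 ft² = 0.009142 m².
F = 1.286 N  (the unit combination reduces to kg·m/s² = N)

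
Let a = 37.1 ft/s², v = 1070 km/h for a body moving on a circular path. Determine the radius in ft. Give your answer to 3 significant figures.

25600 ft

Rearranging: r = v²/a.
a = 37.1 ft/s² = 11.31 m/s²; v = 1070 km/h = 297.2 m/s.
r = 7812 m
7812 m × (1 ft / 0.3048 m) = 25631 ft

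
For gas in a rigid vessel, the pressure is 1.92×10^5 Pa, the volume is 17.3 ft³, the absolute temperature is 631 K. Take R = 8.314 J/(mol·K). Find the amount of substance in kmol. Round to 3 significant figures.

0.0179 kmol

Solving PV = nRT for n: n = PV/(RT).
P = 1.92×10^5 Pa; V = 17.3 ft³ = 0.4899 m³; T = 631 K; R = 8.314 J/(mol·K).
n = 17.93 mol
17.93 mol × (1 kmol / 1000 mol) = 0.01793 kmol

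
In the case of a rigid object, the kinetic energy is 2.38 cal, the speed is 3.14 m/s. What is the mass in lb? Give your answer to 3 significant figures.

4.45 lb

Solving KE = ½mv² for m: m = 2·KE/v².
KE = 2.38 cal = 9.958 J; v = 3.14 m/s.
m = 2.020 kg
2.020 kg × (1 lb / 0.4536 kg) = 4.453 lb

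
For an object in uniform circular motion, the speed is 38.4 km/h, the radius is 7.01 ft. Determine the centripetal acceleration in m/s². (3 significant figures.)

53.3 m/s²

a is given directly by: a = v²/r.
v = 38.4 km/h = 10.67 m/s; r = 7.01 ft = 2.137 m.
a = 53.25 m/s²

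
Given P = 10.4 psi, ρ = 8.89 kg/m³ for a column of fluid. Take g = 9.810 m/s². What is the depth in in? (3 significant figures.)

Solving P = ρ·g·h for h: h = P/(ρ·g).
P = 10.4 psi = 71705 Pa; ρ = 8.89 kg/m³; g = 9.810 m/s².
h = 822.2 m
822.2 m × (1 in / 0.02540 m) = 32370 in

32400 in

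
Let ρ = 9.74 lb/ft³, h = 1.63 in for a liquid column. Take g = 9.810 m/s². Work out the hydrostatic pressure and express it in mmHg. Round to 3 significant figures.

0.475 mmHg

Directly: P = ρgh.
ρ = 9.74 lb/ft³ = 156.0 kg/m³; h = 1.63 in = 0.04140 m; g = 9.810 m/s².
P = 63.37 Pa  (the unit combination reduces to kg/(m·s²) = Pa)
63.37 Pa × (1 mmHg / 133.3 Pa) = 0.4753 mmHg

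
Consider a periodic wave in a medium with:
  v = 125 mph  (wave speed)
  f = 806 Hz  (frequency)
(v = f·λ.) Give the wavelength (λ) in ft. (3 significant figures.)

Solving v = f·λ for λ: λ = v/f.
v = 125 mph = 55.88 m/s; f = 806 Hz.
λ = 0.06933 m
0.06933 m × (1 ft / 0.3048 m) = 0.2275 ft

0.227 ft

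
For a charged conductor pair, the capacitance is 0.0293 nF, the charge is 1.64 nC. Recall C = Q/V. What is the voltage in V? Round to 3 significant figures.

56.0 V

Rearranging: V = Q/C.
C = 0.0293 nF = 2.930×10^-11 F; Q = 1.64 nC = 1.640×10^-9 C.
V = 55.97 V  (the unit combination reduces to kg·m²/(A·s³) = V)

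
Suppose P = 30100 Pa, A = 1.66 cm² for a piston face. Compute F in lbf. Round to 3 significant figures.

Solving P = F/A for F: F = P·A.
P = 30100 Pa; A = 1.66 cm² = 1.660×10^-4 m².
F = 4.997 N
4.997 N × (1 lbf / 4.448 N) = 1.123 lbf

1.12 lbf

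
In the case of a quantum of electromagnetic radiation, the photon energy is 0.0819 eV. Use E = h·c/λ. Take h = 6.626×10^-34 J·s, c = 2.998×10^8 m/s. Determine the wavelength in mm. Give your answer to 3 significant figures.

0.0151 mm

Solving E = h·c/λ for λ: λ = hc/E.
E = 0.0819 eV = 1.312×10^-20 J; h = 6.626×10^-34 J·s; c = 2.998×10^8 m/s.
λ = 1.514×10^-5 m
1.514×10^-5 m × (1 mm / 0.001000 m) = 0.01514 mm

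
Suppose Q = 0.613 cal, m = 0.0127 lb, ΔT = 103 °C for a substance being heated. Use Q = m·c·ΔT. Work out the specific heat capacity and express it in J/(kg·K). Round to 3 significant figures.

4.32 J/(kg·K)

Rearranging: c = Q/(m·ΔT).
Q = 0.613 cal = 2.565 J; m = 0.0127 lb = 0.005761 kg; ΔT = 103 °C = 103.0 K.
c = 4.323 J/(kg·K)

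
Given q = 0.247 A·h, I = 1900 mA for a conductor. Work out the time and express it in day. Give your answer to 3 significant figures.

Rearranging q = I·t for t: t = q/I.
q = 0.247 A·h = 889.2 C; I = 1900 mA = 1.900 A.
t = 468.0 s
468.0 s × (1 day / 86400 s) = 0.005417 day

0.00542 day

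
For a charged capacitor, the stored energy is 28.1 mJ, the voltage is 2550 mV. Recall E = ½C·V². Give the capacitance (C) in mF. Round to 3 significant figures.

Solving E = ½C·V² for C: C = 2E/V².
E = 28.1 mJ = 0.02810 J; V = 2550 mV = 2.550 V.
C = 0.008643 F
0.008643 F × (1 mF / 0.001000 F) = 8.643 mF

8.64 mF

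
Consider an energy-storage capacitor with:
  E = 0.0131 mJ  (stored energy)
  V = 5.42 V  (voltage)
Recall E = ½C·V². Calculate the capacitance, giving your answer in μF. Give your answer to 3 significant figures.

Rearranging: C = 2E/V².
E = 0.0131 mJ = 1.310×10^-5 J; V = 5.42 V.
C = 8.919×10^-7 F
8.919×10^-7 F × (1 μF / 1.000×10^-6 F) = 0.8919 μF

0.892 μF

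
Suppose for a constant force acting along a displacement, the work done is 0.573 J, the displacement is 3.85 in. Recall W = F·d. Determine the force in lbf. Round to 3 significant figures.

1.32 lbf

Rearranging: F = W/d.
W = 0.573 J; d = 3.85 in = 0.09779 m.
F = 5.859 N  (the unit combination reduces to kg·m/s² = N)
5.859 N × (1 lbf / 4.448 N) = 1.317 lbf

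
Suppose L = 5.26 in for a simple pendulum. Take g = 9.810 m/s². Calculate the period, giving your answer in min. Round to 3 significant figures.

T is given directly by: T = 2π√(L/g).
L = 5.26 in = 0.1336 m; g = 9.810 m/s².
T = 0.7333 s
0.7333 s × (1 min / 60.00 s) = 0.01222 min

0.0122 min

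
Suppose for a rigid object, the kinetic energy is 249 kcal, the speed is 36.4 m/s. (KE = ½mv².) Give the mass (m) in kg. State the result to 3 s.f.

Rearranging: m = 2·KE/v².
KE = 249 kcal = 1.042×10^6 J; v = 36.4 m/s.
m = 1573 kg

1570 kg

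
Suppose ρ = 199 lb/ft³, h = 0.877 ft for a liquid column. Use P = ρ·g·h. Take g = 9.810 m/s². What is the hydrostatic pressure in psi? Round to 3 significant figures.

1.21 psi

P is given directly by: P = ρgh.
ρ = 199 lb/ft³ = 3188 kg/m³; h = 0.877 ft = 0.2673 m; g = 9.810 m/s².
P = 8359 Pa
8359 Pa × (1 psi / 6895 Pa) = 1.212 psi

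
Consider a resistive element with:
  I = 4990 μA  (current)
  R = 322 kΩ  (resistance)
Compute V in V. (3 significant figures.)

Directly: V = IR.
I = 4990 μA = 0.004990 A; R = 322 kΩ = 3.220×10^5 Ω.
V = 1607 V

1610 V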